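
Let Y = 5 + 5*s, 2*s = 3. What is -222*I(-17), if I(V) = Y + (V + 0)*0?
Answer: -2775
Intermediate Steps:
s = 3/2 (s = (½)*3 = 3/2 ≈ 1.5000)
Y = 25/2 (Y = 5 + 5*(3/2) = 5 + 15/2 = 25/2 ≈ 12.500)
I(V) = 25/2 (I(V) = 25/2 + (V + 0)*0 = 25/2 + V*0 = 25/2 + 0 = 25/2)
-222*I(-17) = -222*25/2 = -2775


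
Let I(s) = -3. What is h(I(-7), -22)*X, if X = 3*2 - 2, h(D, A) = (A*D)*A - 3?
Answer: -5820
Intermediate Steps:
h(D, A) = -3 + D*A**2 (h(D, A) = D*A**2 - 3 = -3 + D*A**2)
X = 4 (X = 6 - 2 = 4)
h(I(-7), -22)*X = (-3 - 3*(-22)**2)*4 = (-3 - 3*484)*4 = (-3 - 1452)*4 = -1455*4 = -5820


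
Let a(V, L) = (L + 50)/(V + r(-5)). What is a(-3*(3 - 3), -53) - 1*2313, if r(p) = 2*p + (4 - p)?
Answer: -2310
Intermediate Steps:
r(p) = 4 + p
a(V, L) = (50 + L)/(-1 + V) (a(V, L) = (L + 50)/(V + (4 - 5)) = (50 + L)/(V - 1) = (50 + L)/(-1 + V))
a(-3*(3 - 3), -53) - 1*2313 = (50 - 53)/(-1 - 3*(3 - 3)) - 1*2313 = -3/(-1 - 3*0) - 2313 = -3/(-1 + 0) - 2313 = -3/(-1) - 2313 = -1*(-3) - 2313 = 3 - 2313 = -2310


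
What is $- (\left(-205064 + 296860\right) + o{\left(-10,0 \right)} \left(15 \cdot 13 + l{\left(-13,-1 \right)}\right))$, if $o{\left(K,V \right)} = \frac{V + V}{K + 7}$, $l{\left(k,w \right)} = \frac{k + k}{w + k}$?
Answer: $-91796$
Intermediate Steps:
$l{\left(k,w \right)} = \frac{2 k}{k + w}$
$o{\left(K,V \right)} = \frac{2 V}{7 + K}$
$- (\left(-205064 + 296860\right) + o{\left(-10,0 \right)} \left(15 \cdot 13 + l{\left(-13,-1 \right)}\right)) = - (\left(-205064 + 296860\right) + 2 \cdot 0 \frac{1}{7 - 10} \left(15 \cdot 13 + 2 \left(-13\right) \frac{1}{-13 - 1}\right)) = - (91796 + 2 \cdot 0 \frac{1}{-3} \left(195 + 2 \left(-13\right) \frac{1}{-14}\right)) = - (91796 + 2 \cdot 0 \left(- \frac{1}{3}\right) \left(195 + 2 \left(-13\right) \left(- \frac{1}{14}\right)\right)) = - (91796 + 0 \left(195 + \frac{13}{7}\right)) = - (91796 + 0 \cdot \frac{1378}{7}) = - (91796 + 0) = \left(-1\right) 91796 = -91796$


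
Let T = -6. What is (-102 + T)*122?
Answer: -13176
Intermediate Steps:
(-102 + T)*122 = (-102 - 6)*122 = -108*122 = -13176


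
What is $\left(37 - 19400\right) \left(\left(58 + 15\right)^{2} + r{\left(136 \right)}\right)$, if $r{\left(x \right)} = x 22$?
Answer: $-161119523$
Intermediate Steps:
$r{\left(x \right)} = 22 x$
$\left(37 - 19400\right) \left(\left(58 + 15\right)^{2} + r{\left(136 \right)}\right) = \left(37 - 19400\right) \left(\left(58 + 15\right)^{2} + 22 \cdot 136\right) = - 19363 \left(73^{2} + 2992\right) = - 19363 \left(5329 + 2992\right) = \left(-19363\right) 8321 = -161119523$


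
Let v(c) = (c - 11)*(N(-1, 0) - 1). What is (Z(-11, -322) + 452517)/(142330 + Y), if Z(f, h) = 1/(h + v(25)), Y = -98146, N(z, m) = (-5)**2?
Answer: 6335239/618576 ≈ 10.242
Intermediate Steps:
N(z, m) = 25
v(c) = -264 + 24*c (v(c) = (c - 11)*(25 - 1) = (-11 + c)*24 = -264 + 24*c)
Z(f, h) = 1/(336 + h) (Z(f, h) = 1/(h + (-264 + 24*25)) = 1/(h + (-264 + 600)) = 1/(h + 336) = 1/(336 + h))
(Z(-11, -322) + 452517)/(142330 + Y) = (1/(336 - 322) + 452517)/(142330 - 98146) = (1/14 + 452517)/44184 = (1/14 + 452517)*(1/44184) = (6335239/14)*(1/44184) = 6335239/618576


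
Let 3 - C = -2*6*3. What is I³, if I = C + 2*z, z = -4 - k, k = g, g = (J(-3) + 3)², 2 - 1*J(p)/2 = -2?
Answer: -9393931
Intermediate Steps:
J(p) = 8 (J(p) = 4 - 2*(-2) = 4 + 4 = 8)
g = 121 (g = (8 + 3)² = 11² = 121)
k = 121
C = 39 (C = 3 - (-2*6)*3 = 3 - (-12)*3 = 3 - 1*(-36) = 3 + 36 = 39)
z = -125 (z = -4 - 1*121 = -4 - 121 = -125)
I = -211 (I = 39 + 2*(-125) = 39 - 250 = -211)
I³ = (-211)³ = -9393931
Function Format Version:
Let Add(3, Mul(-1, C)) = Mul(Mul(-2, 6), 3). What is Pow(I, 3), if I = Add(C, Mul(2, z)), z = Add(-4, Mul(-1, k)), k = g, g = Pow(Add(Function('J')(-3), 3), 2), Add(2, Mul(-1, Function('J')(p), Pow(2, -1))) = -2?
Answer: -9393931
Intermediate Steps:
Function('J')(p) = 8 (Function('J')(p) = Add(4, Mul(-2, -2)) = Add(4, 4) = 8)
g = 121 (g = Pow(Add(8, 3), 2) = Pow(11, 2) = 121)
k = 121
C = 39 (C = Add(3, Mul(-1, Mul(Mul(-2, 6), 3))) = Add(3, Mul(-1, Mul(-12, 3))) = Add(3, Mul(-1, -36)) = Add(3, 36) = 39)
z = -125 (z = Add(-4, Mul(-1, 121)) = Add(-4, -121) = -125)
I = -211 (I = Add(39, Mul(2, -125)) = Add(39, -250) = -211)
Pow(I, 3) = Pow(-211, 3) = -9393931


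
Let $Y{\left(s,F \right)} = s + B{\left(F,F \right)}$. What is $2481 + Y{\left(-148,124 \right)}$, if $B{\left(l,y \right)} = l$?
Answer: $2457$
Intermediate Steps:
$Y{\left(s,F \right)} = F + s$ ($Y{\left(s,F \right)} = s + F = F + s$)
$2481 + Y{\left(-148,124 \right)} = 2481 + \left(124 - 148\right) = 2481 - 24 = 2457$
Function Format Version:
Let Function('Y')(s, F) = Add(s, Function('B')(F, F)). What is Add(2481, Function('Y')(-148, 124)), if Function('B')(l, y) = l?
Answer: 2457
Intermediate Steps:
Function('Y')(s, F) = Add(F, s) (Function('Y')(s, F) = Add(s, F) = Add(F, s))
Add(2481, Function('Y')(-148, 124)) = Add(2481, Add(124, -148)) = Add(2481, -24) = 2457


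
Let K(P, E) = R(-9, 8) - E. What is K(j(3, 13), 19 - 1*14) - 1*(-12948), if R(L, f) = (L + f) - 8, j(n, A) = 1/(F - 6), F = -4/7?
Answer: 12934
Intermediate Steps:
F = -4/7 (F = -4*1/7 = -4/7 ≈ -0.57143)
j(n, A) = -7/46 (j(n, A) = 1/(-4/7 - 6) = 1/(-46/7) = -7/46)
R(L, f) = -8 + L + f
K(P, E) = -9 - E (K(P, E) = (-8 - 9 + 8) - E = -9 - E)
K(j(3, 13), 19 - 1*14) - 1*(-12948) = (-9 - (19 - 1*14)) - 1*(-12948) = (-9 - (19 - 14)) + 12948 = (-9 - 1*5) + 12948 = (-9 - 5) + 12948 = -14 + 12948 = 12934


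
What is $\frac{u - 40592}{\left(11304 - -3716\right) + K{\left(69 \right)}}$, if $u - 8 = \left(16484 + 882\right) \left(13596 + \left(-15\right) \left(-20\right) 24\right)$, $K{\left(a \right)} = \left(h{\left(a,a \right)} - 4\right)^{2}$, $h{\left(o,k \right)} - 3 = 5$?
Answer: $\frac{30091896}{1253} \approx 24016.0$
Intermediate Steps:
$h{\left(o,k \right)} = 8$ ($h{\left(o,k \right)} = 3 + 5 = 8$)
$K{\left(a \right)} = 16$ ($K{\left(a \right)} = \left(8 - 4\right)^{2} = 4^{2} = 16$)
$u = 361143344$ ($u = 8 + \left(16484 + 882\right) \left(13596 + \left(-15\right) \left(-20\right) 24\right) = 8 + 17366 \left(13596 + 300 \cdot 24\right) = 8 + 17366 \left(13596 + 7200\right) = 8 + 17366 \cdot 20796 = 8 + 361143336 = 361143344$)
$\frac{u - 40592}{\left(11304 - -3716\right) + K{\left(69 \right)}} = \frac{361143344 - 40592}{\left(11304 - -3716\right) + 16} = \frac{361102752}{\left(11304 + 3716\right) + 16} = \frac{361102752}{15020 + 16} = \frac{361102752}{15036} = 361102752 \cdot \frac{1}{15036} = \frac{30091896}{1253}$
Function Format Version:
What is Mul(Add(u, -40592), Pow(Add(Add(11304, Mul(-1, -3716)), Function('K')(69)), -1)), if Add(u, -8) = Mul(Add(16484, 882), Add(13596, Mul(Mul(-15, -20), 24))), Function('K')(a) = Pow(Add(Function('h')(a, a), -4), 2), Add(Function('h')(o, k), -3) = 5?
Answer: Rational(30091896, 1253) ≈ 24016.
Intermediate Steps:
Function('h')(o, k) = 8 (Function('h')(o, k) = Add(3, 5) = 8)
Function('K')(a) = 16 (Function('K')(a) = Pow(Add(8, -4), 2) = Pow(4, 2) = 16)
u = 361143344 (u = Add(8, Mul(Add(16484, 882), Add(13596, Mul(Mul(-15, -20), 24)))) = Add(8, Mul(17366, Add(13596, Mul(300, 24)))) = Add(8, Mul(17366, Add(13596, 7200))) = Add(8, Mul(17366, 20796)) = Add(8, 361143336) = 361143344)
Mul(Add(u, -40592), Pow(Add(Add(11304, Mul(-1, -3716)), Function('K')(69)), -1)) = Mul(Add(361143344, -40592), Pow(Add(Add(11304, Mul(-1, -3716)), 16), -1)) = Mul(361102752, Pow(Add(Add(11304, 3716), 16), -1)) = Mul(361102752, Pow(Add(15020, 16), -1)) = Mul(361102752, Pow(15036, -1)) = Mul(361102752, Rational(1, 15036)) = Rational(30091896, 1253)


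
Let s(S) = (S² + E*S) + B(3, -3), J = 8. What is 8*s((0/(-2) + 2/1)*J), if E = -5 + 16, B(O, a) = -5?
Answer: 3416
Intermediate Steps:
E = 11
s(S) = -5 + S² + 11*S (s(S) = (S² + 11*S) - 5 = -5 + S² + 11*S)
8*s((0/(-2) + 2/1)*J) = 8*(-5 + ((0/(-2) + 2/1)*8)² + 11*((0/(-2) + 2/1)*8)) = 8*(-5 + ((0*(-½) + 2*1)*8)² + 11*((0*(-½) + 2*1)*8)) = 8*(-5 + ((0 + 2)*8)² + 11*((0 + 2)*8)) = 8*(-5 + (2*8)² + 11*(2*8)) = 8*(-5 + 16² + 11*16) = 8*(-5 + 256 + 176) = 8*427 = 3416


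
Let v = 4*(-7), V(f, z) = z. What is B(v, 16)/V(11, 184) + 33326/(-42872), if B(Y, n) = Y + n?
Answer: -18061/21436 ≈ -0.84255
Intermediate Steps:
v = -28
B(v, 16)/V(11, 184) + 33326/(-42872) = (-28 + 16)/184 + 33326/(-42872) = -12*1/184 + 33326*(-1/42872) = -3/46 - 16663/21436 = -18061/21436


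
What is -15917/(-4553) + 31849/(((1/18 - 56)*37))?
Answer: -2017101443/169640227 ≈ -11.890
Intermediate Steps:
-15917/(-4553) + 31849/(((1/18 - 56)*37)) = -15917*(-1/4553) + 31849/(((1/18 - 56)*37)) = 15917/4553 + 31849/((-1007/18*37)) = 15917/4553 + 31849/(-37259/18) = 15917/4553 + 31849*(-18/37259) = 15917/4553 - 573282/37259 = -2017101443/169640227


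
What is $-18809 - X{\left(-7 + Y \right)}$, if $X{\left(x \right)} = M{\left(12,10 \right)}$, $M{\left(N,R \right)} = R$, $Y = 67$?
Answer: $-18819$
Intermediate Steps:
$X{\left(x \right)} = 10$
$-18809 - X{\left(-7 + Y \right)} = -18809 - 10 = -18819$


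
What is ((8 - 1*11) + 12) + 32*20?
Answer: 649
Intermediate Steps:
((8 - 1*11) + 12) + 32*20 = ((8 - 11) + 12) + 640 = (-3 + 12) + 640 = 9 + 640 = 649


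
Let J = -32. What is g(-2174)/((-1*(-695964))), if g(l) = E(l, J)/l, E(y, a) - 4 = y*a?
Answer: -17393/378256434 ≈ -4.5982e-5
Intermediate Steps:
E(y, a) = 4 + a*y (E(y, a) = 4 + y*a = 4 + a*y)
g(l) = (4 - 32*l)/l
g(-2174)/((-1*(-695964))) = (-32 + 4/(-2174))/((-1*(-695964))) = (-32 + 4*(-1/2174))/695964 = (-32 - 2/1087)*(1/695964) = -34786/1087*1/695964 = -17393/378256434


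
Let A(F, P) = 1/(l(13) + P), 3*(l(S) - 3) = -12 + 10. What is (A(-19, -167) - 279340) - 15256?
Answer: -145530427/494 ≈ -2.9460e+5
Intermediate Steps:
l(S) = 7/3 (l(S) = 3 + (-12 + 10)/3 = 3 + (⅓)*(-2) = 3 - ⅔ = 7/3)
A(F, P) = 1/(7/3 + P)
(A(-19, -167) - 279340) - 15256 = (3/(7 + 3*(-167)) - 279340) - 15256 = (3/(7 - 501) - 279340) - 15256 = (3/(-494) - 279340) - 15256 = (3*(-1/494) - 279340) - 15256 = (-3/494 - 279340) - 15256 = -137993963/494 - 15256 = -145530427/494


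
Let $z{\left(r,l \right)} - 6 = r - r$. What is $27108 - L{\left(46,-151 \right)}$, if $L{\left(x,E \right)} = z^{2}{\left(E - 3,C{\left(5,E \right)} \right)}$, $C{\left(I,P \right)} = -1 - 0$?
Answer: $27072$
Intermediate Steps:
$C{\left(I,P \right)} = -1$ ($C{\left(I,P \right)} = -1 + 0 = -1$)
$z{\left(r,l \right)} = 6$ ($z{\left(r,l \right)} = 6 + \left(r - r\right) = 6 + 0 = 6$)
$L{\left(x,E \right)} = 36$ ($L{\left(x,E \right)} = 6^{2} = 36$)
$27108 - L{\left(46,-151 \right)} = 27108 - 36 = 27072$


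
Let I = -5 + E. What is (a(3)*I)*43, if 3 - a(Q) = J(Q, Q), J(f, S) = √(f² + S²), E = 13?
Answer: 1032 - 1032*√2 ≈ -427.47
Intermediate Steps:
J(f, S) = √(S² + f²)
a(Q) = 3 - √2*√(Q²) (a(Q) = 3 - √(Q² + Q²) = 3 - √(2*Q²) = 3 - √2*√(Q²))
I = 8 (I = -5 + 13 = 8)
(a(3)*I)*43 = ((3 - √2*√(3²))*8)*43 = ((3 - √2*√9)*8)*43 = ((3 - 1*√2*3)*8)*43 = ((3 - 3*√2)*8)*43 = (24 - 24*√2)*43 = 1032 - 1032*√2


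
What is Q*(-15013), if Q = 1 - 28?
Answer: 405351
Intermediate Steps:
Q = -27
Q*(-15013) = -27*(-15013) = 405351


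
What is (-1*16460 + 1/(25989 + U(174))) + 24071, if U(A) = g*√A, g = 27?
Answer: 1713239343338/225100425 - 3*√174/75033475 ≈ 7611.0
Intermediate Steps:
U(A) = 27*√A
(-1*16460 + 1/(25989 + U(174))) + 24071 = (-1*16460 + 1/(25989 + 27*√174)) + 24071 = (-16460 + 1/(25989 + 27*√174)) + 24071 = 7611 + 1/(25989 + 27*√174)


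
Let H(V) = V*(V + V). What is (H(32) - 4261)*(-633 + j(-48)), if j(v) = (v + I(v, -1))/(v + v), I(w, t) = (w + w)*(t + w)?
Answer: 3016319/2 ≈ 1.5082e+6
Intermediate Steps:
I(w, t) = 2*w*(t + w) (I(w, t) = (2*w)*(t + w) = 2*w*(t + w))
H(V) = 2*V² (H(V) = V*(2*V) = 2*V²)
j(v) = (v + 2*v*(-1 + v))/(2*v) (j(v) = (v + 2*v*(-1 + v))/(v + v) = (v + 2*v*(-1 + v))/((2*v)) = (v + 2*v*(-1 + v))*(1/(2*v)) = (v + 2*v*(-1 + v))/(2*v))
(H(32) - 4261)*(-633 + j(-48)) = (2*32² - 4261)*(-633 + (-½ - 48)) = (2*1024 - 4261)*(-633 - 97/2) = (2048 - 4261)*(-1363/2) = -2213*(-1363/2) = 3016319/2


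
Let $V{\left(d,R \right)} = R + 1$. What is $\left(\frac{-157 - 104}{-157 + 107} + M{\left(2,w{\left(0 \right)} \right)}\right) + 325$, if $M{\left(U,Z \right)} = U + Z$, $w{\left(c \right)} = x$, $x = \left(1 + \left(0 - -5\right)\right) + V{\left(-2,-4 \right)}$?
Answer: $\frac{16761}{50} \approx 335.22$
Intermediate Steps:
$V{\left(d,R \right)} = 1 + R$
$x = 3$ ($x = \left(1 + \left(0 - -5\right)\right) + \left(1 - 4\right) = \left(1 + \left(0 + 5\right)\right) - 3 = \left(1 + 5\right) - 3 = 6 - 3 = 3$)
$w{\left(c \right)} = 3$
$\left(\frac{-157 - 104}{-157 + 107} + M{\left(2,w{\left(0 \right)} \right)}\right) + 325 = \left(\frac{-157 - 104}{-157 + 107} + \left(2 + 3\right)\right) + 325 = \left(- \frac{261}{-50} + 5\right) + 325 = \left(\left(-261\right) \left(- \frac{1}{50}\right) + 5\right) + 325 = \left(\frac{261}{50} + 5\right) + 325 = \frac{511}{50} + 325 = \frac{16761}{50}$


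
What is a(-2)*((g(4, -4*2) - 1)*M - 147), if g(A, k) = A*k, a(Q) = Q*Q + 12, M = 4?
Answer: -4464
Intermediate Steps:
a(Q) = 12 + Q² (a(Q) = Q² + 12 = 12 + Q²)
a(-2)*((g(4, -4*2) - 1)*M - 147) = (12 + (-2)²)*((4*(-4*2) - 1)*4 - 147) = (12 + 4)*((4*(-8) - 1)*4 - 147) = 16*((-32 - 1)*4 - 147) = 16*(-33*4 - 147) = 16*(-132 - 147) = 16*(-279) = -4464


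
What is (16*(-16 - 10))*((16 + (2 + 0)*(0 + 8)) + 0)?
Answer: -13312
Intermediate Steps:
(16*(-16 - 10))*((16 + (2 + 0)*(0 + 8)) + 0) = (16*(-26))*((16 + 2*8) + 0) = -416*((16 + 16) + 0) = -416*(32 + 0) = -416*32 = -13312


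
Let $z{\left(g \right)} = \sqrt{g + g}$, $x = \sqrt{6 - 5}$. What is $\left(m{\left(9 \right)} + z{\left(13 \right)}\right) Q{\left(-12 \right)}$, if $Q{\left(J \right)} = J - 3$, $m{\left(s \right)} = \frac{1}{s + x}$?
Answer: $- \frac{3}{2} - 15 \sqrt{26} \approx -77.985$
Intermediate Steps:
$x = 1$ ($x = \sqrt{1} = 1$)
$m{\left(s \right)} = \frac{1}{1 + s}$ ($m{\left(s \right)} = \frac{1}{s + 1} = \frac{1}{1 + s}$)
$Q{\left(J \right)} = -3 + J$ ($Q{\left(J \right)} = J - 3 = -3 + J$)
$z{\left(g \right)} = \sqrt{2} \sqrt{g}$ ($z{\left(g \right)} = \sqrt{2 g} = \sqrt{2} \sqrt{g}$)
$\left(m{\left(9 \right)} + z{\left(13 \right)}\right) Q{\left(-12 \right)} = \left(\frac{1}{1 + 9} + \sqrt{2} \sqrt{13}\right) \left(-3 - 12\right) = \left(\frac{1}{10} + \sqrt{26}\right) \left(-15\right) = - \frac{3}{2} - 15 \sqrt{26}$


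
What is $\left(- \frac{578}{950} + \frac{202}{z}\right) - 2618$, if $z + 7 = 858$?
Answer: $- \frac{1058411039}{404225} \approx -2618.4$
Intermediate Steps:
$z = 851$ ($z = -7 + 858 = 851$)
$\left(- \frac{578}{950} + \frac{202}{z}\right) - 2618 = \left(- \frac{578}{950} + \frac{202}{851}\right) - 2618 = \left(\left(-578\right) \frac{1}{950} + 202 \cdot \frac{1}{851}\right) - 2618 = \left(- \frac{289}{475} + \frac{202}{851}\right) - 2618 = - \frac{149989}{404225} - 2618 = - \frac{1058411039}{404225}$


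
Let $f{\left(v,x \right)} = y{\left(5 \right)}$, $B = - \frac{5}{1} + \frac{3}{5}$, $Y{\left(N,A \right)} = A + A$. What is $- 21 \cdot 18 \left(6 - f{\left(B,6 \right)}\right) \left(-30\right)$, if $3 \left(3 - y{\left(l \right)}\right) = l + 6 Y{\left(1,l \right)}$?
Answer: $279720$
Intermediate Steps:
$Y{\left(N,A \right)} = 2 A$
$y{\left(l \right)} = 3 - \frac{13 l}{3}$ ($y{\left(l \right)} = 3 - \frac{l + 6 \cdot 2 l}{3} = 3 - \frac{l + 12 l}{3} = 3 - \frac{13 l}{3}$)
$B = - \frac{22}{5}$ ($B = \left(-5\right) 1 + 3 \cdot \frac{1}{5} = -5 + \frac{3}{5} = - \frac{22}{5} \approx -4.4$)
$f{\left(v,x \right)} = - \frac{56}{3}$ ($f{\left(v,x \right)} = 3 - \frac{65}{3} = - \frac{56}{3}$)
$- 21 \cdot 18 \left(6 - f{\left(B,6 \right)}\right) \left(-30\right) = - 21 \cdot 18 \left(6 - - \frac{56}{3}\right) \left(-30\right) = - 21 \cdot 18 \left(6 + \frac{56}{3}\right) \left(-30\right) = - 21 \cdot 18 \cdot \frac{74}{3} \left(-30\right) = \left(-21\right) 444 \left(-30\right) = \left(-9324\right) \left(-30\right) = 279720$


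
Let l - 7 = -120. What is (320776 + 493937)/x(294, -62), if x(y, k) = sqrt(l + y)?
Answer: 814713*sqrt(181)/181 ≈ 60557.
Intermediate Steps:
l = -113 (l = 7 - 120 = -113)
x(y, k) = sqrt(-113 + y)
(320776 + 493937)/x(294, -62) = (320776 + 493937)/(sqrt(-113 + 294)) = 814713/(sqrt(181)) = 814713*(sqrt(181)/181) = 814713*sqrt(181)/181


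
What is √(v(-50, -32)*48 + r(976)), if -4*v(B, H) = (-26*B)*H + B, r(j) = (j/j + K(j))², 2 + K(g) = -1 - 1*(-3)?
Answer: √499801 ≈ 706.97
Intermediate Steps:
K(g) = 0 (K(g) = -2 + (-1 - 1*(-3)) = -2 + (-1 + 3) = -2 + 2 = 0)
r(j) = 1 (r(j) = (j/j + 0)² = (1 + 0)² = 1² = 1)
v(B, H) = -B/4 + 13*B*H/2 (v(B, H) = -((-26*B)*H + B)/4 = -(-26*B*H + B)/4 = -(B - 26*B*H)/4 = -B/4 + 13*B*H/2)
√(v(-50, -32)*48 + r(976)) = √(((¼)*(-50)*(-1 + 26*(-32)))*48 + 1) = √(((¼)*(-50)*(-1 - 832))*48 + 1) = √(((¼)*(-50)*(-833))*48 + 1) = √((20825/2)*48 + 1) = √(499800 + 1) = √499801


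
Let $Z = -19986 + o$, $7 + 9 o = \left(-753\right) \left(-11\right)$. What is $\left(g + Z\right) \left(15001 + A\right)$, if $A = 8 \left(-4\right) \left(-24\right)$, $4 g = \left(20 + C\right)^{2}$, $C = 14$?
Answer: $- \frac{2664913693}{9} \approx -2.961 \cdot 10^{8}$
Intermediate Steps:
$g = 289$ ($g = \frac{\left(20 + 14\right)^{2}}{4} = \frac{34^{2}}{4} = \frac{1}{4} \cdot 1156 = 289$)
$o = \frac{8276}{9}$ ($o = - \frac{7}{9} + \frac{\left(-753\right) \left(-11\right)}{9} = - \frac{7}{9} + \frac{1}{9} \cdot 8283 = - \frac{7}{9} + \frac{2761}{3} = \frac{8276}{9} \approx 919.56$)
$A = 768$ ($A = \left(-32\right) \left(-24\right) = 768$)
$Z = - \frac{171598}{9}$ ($Z = -19986 + \frac{8276}{9} = - \frac{171598}{9} \approx -19066.0$)
$\left(g + Z\right) \left(15001 + A\right) = \left(289 - \frac{171598}{9}\right) \left(15001 + 768\right) = \left(- \frac{168997}{9}\right) 15769 = - \frac{2664913693}{9}$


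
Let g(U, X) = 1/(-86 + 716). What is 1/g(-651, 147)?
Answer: 630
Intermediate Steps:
g(U, X) = 1/630
1/g(-651, 147) = 1/(1/630) = 630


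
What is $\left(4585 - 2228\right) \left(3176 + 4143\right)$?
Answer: $17250883$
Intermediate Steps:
$\left(4585 - 2228\right) \left(3176 + 4143\right) = 2357 \cdot 7319 = 17250883$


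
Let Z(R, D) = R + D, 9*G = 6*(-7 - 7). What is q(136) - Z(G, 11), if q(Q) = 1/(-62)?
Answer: -313/186 ≈ -1.6828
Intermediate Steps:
q(Q) = -1/62
G = -28/3 (G = (6*(-7 - 7))/9 = (6*(-14))/9 = (⅑)*(-84) = -28/3 ≈ -9.3333)
Z(R, D) = D + R
q(136) - Z(G, 11) = -1/62 - (11 - 28/3) = -1/62 - 1*5/3 = -1/62 - 5/3 = -313/186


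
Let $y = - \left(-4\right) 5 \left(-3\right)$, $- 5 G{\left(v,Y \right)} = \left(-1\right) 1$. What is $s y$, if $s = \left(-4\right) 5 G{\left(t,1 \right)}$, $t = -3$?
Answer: $240$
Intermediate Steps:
$G{\left(v,Y \right)} = \frac{1}{5}$ ($G{\left(v,Y \right)} = - \frac{\left(-1\right) 1}{5} = \left(- \frac{1}{5}\right) \left(-1\right) = \frac{1}{5}$)
$y = -60$ ($y = - \left(-20\right) \left(-3\right) = \left(-1\right) 60 = -60$)
$s = -4$ ($s = \left(-4\right) 5 \cdot \frac{1}{5} = \left(-20\right) \frac{1}{5} = -4$)
$s y = \left(-4\right) \left(-60\right) = 240$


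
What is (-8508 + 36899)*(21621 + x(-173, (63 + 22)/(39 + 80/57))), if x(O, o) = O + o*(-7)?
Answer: 200200470877/329 ≈ 6.0851e+8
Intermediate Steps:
x(O, o) = O - 7*o
(-8508 + 36899)*(21621 + x(-173, (63 + 22)/(39 + 80/57))) = (-8508 + 36899)*(21621 + (-173 - 7*(63 + 22)/(39 + 80/57))) = 28391*(21621 + (-173 - 595/(39 + 80*(1/57)))) = 28391*(21621 + (-173 - 595/(39 + 80/57))) = 28391*(21621 + (-173 - 595/2303/57)) = 28391*(21621 + (-173 - 595*57/2303)) = 28391*(21621 + (-173 - 7*4845/2303)) = 28391*(21621 + (-173 - 4845/329)) = 28391*(21621 - 61762/329) = 28391*(7051547/329) = 200200470877/329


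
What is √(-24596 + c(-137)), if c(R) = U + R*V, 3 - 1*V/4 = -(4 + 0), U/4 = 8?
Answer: 20*I*√71 ≈ 168.52*I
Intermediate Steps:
U = 32 (U = 4*8 = 32)
V = 28 (V = 12 - (-4)*(4 + 0) = 12 - (-4)*4 = 12 - 4*(-4) = 12 + 16 = 28)
c(R) = 32 + 28*R (c(R) = 32 + R*28 = 32 + 28*R)
√(-24596 + c(-137)) = √(-24596 + (32 + 28*(-137))) = √(-24596 + (32 - 3836)) = √(-24596 - 3804) = √(-28400) = 20*I*√71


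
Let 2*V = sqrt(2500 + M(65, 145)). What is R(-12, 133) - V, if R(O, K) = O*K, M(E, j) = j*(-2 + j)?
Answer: -1596 - sqrt(23235)/2 ≈ -1672.2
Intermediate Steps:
R(O, K) = K*O
V = sqrt(23235)/2 (V = sqrt(2500 + 145*(-2 + 145))/2 = sqrt(2500 + 145*143)/2 = sqrt(2500 + 20735)/2 = sqrt(23235)/2 ≈ 76.215)
R(-12, 133) - V = 133*(-12) - sqrt(23235)/2 = -1596 - sqrt(23235)/2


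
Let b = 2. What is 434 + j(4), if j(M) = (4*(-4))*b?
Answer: 402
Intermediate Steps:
j(M) = -32 (j(M) = (4*(-4))*2 = -16*2 = -32)
434 + j(4) = 434 - 32 = 402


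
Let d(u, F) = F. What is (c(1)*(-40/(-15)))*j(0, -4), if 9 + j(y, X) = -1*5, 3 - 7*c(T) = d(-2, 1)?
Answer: -32/3 ≈ -10.667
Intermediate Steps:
c(T) = 2/7 (c(T) = 3/7 - ⅐*1 = 3/7 - ⅐ = 2/7)
j(y, X) = -14 (j(y, X) = -9 - 1*5 = -9 - 5 = -14)
(c(1)*(-40/(-15)))*j(0, -4) = (2*(-40/(-15))/7)*(-14) = (2*(-40*(-1/15))/7)*(-14) = ((2/7)*(8/3))*(-14) = (16/21)*(-14) = -32/3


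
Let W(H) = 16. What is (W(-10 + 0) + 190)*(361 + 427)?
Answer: 162328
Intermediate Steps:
(W(-10 + 0) + 190)*(361 + 427) = (16 + 190)*(361 + 427) = 206*788 = 162328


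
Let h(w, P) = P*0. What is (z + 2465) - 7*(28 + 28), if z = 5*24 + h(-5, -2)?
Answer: 2193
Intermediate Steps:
h(w, P) = 0
z = 120 (z = 5*24 + 0 = 120 + 0 = 120)
(z + 2465) - 7*(28 + 28) = (120 + 2465) - 7*(28 + 28) = 2585 - 7*56 = 2585 - 392 = 2193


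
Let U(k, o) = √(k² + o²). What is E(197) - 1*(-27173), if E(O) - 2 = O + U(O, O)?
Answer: 27372 + 197*√2 ≈ 27651.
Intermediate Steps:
E(O) = 2 + O + √2*√(O²) (E(O) = 2 + (O + √(O² + O²)) = 2 + (O + √(2*O²)) = 2 + (O + √2*√(O²)) = 2 + O + √2*√(O²))
E(197) - 1*(-27173) = (2 + 197 + √2*√(197²)) - 1*(-27173) = (2 + 197 + √2*√38809) + 27173 = (2 + 197 + √2*197) + 27173 = (2 + 197 + 197*√2) + 27173 = (199 + 197*√2) + 27173 = 27372 + 197*√2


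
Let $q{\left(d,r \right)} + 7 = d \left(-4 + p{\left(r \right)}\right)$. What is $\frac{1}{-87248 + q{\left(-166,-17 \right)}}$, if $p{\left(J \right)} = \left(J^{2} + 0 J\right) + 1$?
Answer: $- \frac{1}{134731} \approx -7.4222 \cdot 10^{-6}$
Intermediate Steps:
$p{\left(J \right)} = 1 + J^{2}$ ($p{\left(J \right)} = \left(J^{2} + 0\right) + 1 = J^{2} + 1 = 1 + J^{2}$)
$q{\left(d,r \right)} = -7 + d \left(-3 + r^{2}\right)$ ($q{\left(d,r \right)} = -7 + d \left(-4 + \left(1 + r^{2}\right)\right) = -7 + d \left(-3 + r^{2}\right)$)
$\frac{1}{-87248 + q{\left(-166,-17 \right)}} = \frac{1}{-87248 - \left(-491 + 47974\right)} = \frac{1}{-87248 - 47483} = \frac{1}{-134731} = - \frac{1}{134731}$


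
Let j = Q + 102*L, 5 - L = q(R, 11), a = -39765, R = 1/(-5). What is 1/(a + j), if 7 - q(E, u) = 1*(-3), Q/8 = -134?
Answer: -1/41347 ≈ -2.4186e-5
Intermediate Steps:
Q = -1072 (Q = 8*(-134) = -1072)
R = -⅕ ≈ -0.20000
q(E, u) = 10 (q(E, u) = 7 - (-3) = 7 - 1*(-3) = 7 + 3 = 10)
L = -5 (L = 5 - 1*10 = 5 - 10 = -5)
j = -1582 (j = -1072 + 102*(-5) = -1072 - 510 = -1582)
1/(a + j) = 1/(-39765 - 1582) = 1/(-41347) = -1/41347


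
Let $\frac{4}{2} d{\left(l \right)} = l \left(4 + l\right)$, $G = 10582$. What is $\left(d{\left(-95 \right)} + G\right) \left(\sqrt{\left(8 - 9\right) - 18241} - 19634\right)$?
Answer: $-292634953 + \frac{29809 i \sqrt{18242}}{2} \approx -2.9264 \cdot 10^{8} + 2.013 \cdot 10^{6} i$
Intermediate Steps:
$d{\left(l \right)} = \frac{l \left(4 + l\right)}{2}$
$\left(d{\left(-95 \right)} + G\right) \left(\sqrt{\left(8 - 9\right) - 18241} - 19634\right) = \left(\frac{1}{2} \left(-95\right) \left(4 - 95\right) + 10582\right) \left(\sqrt{\left(8 - 9\right) - 18241} - 19634\right) = \left(\frac{1}{2} \left(-95\right) \left(-91\right) + 10582\right) \left(\sqrt{\left(8 - 9\right) - 18241} - 19634\right) = \left(\frac{8645}{2} + 10582\right) \left(\sqrt{-1 - 18241} - 19634\right) = \frac{29809 \left(\sqrt{-18242} - 19634\right)}{2} = \frac{29809 \left(i \sqrt{18242} - 19634\right)}{2} = \frac{29809 \left(-19634 + i \sqrt{18242}\right)}{2} = -292634953 + \frac{29809 i \sqrt{18242}}{2}$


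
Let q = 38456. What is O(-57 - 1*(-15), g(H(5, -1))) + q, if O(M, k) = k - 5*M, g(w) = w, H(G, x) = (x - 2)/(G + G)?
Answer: 386657/10 ≈ 38666.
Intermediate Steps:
H(G, x) = (-2 + x)/(2*G) (H(G, x) = (-2 + x)/((2*G)) = (-2 + x)*(1/(2*G)) = (-2 + x)/(2*G))
O(-57 - 1*(-15), g(H(5, -1))) + q = ((½)*(-2 - 1)/5 - 5*(-57 - 1*(-15))) + 38456 = ((½)*(⅕)*(-3) - 5*(-57 + 15)) + 38456 = (-3/10 - 5*(-42)) + 38456 = (-3/10 + 210) + 38456 = 2097/10 + 38456 = 386657/10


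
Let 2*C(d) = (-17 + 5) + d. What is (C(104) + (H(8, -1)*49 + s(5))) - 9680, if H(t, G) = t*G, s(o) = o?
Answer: -10021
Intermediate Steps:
C(d) = -6 + d/2 (C(d) = ((-17 + 5) + d)/2 = (-12 + d)/2 = -6 + d/2)
H(t, G) = G*t
(C(104) + (H(8, -1)*49 + s(5))) - 9680 = ((-6 + (½)*104) + (-1*8*49 + 5)) - 9680 = ((-6 + 52) + (-8*49 + 5)) - 9680 = (46 + (-392 + 5)) - 9680 = (46 - 387) - 9680 = -341 - 9680 = -10021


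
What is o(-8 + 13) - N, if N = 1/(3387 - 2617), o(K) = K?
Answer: 3849/770 ≈ 4.9987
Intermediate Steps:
N = 1/770 ≈ 0.0012987
o(-8 + 13) - N = (-8 + 13) - 1*1/770 = 5 - 1/770 = 3849/770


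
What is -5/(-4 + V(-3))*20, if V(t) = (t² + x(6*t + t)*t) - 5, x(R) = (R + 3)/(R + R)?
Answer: 700/9 ≈ 77.778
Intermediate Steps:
x(R) = (3 + R)/(2*R) (x(R) = (3 + R)/((2*R)) = (3 + R)*(1/(2*R)) = (3 + R)/(2*R))
V(t) = -67/14 + t² + t/2 (V(t) = (t² + ((3 + (6*t + t))/(2*(6*t + t)))*t) - 5 = (t² + ((3 + 7*t)/(2*((7*t))))*t) - 5 = (t² + ((1/(7*t))*(3 + 7*t)/2)*t) - 5 = (t² + ((3 + 7*t)/(14*t))*t) - 5 = (t² + (3/14 + t/2)) - 5 = (3/14 + t² + t/2) - 5 = -67/14 + t² + t/2)
-5/(-4 + V(-3))*20 = -5/(-4 + (-67/14 + (-3)² + (½)*(-3)))*20 = -5/(-4 + (-67/14 + 9 - 3/2))*20 = -5/(-4 + 19/7)*20 = -5/(-9/7)*20 = -5*(-7/9)*20 = (35/9)*20 = 700/9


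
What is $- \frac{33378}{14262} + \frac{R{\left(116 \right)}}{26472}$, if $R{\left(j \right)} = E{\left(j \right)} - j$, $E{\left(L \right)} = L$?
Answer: $- \frac{5563}{2377} \approx -2.3403$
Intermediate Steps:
$R{\left(j \right)} = 0$ ($R{\left(j \right)} = j - j = 0$)
$- \frac{33378}{14262} + \frac{R{\left(116 \right)}}{26472} = - \frac{33378}{14262} + \frac{0}{26472} = \left(-33378\right) \frac{1}{14262} + 0 \cdot \frac{1}{26472} = - \frac{5563}{2377} + 0 = - \frac{5563}{2377}$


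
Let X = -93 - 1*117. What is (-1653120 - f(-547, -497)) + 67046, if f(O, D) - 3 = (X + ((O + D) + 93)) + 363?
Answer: -1585279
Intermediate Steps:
X = -210 (X = -93 - 117 = -210)
f(O, D) = 249 + D + O (f(O, D) = 3 + ((-210 + ((O + D) + 93)) + 363) = 3 + ((-210 + ((D + O) + 93)) + 363) = 3 + ((-210 + (93 + D + O)) + 363) = 3 + ((-117 + D + O) + 363) = 3 + (246 + D + O) = 249 + D + O)
(-1653120 - f(-547, -497)) + 67046 = (-1653120 - (249 - 497 - 547)) + 67046 = (-1653120 - 1*(-795)) + 67046 = (-1653120 + 795) + 67046 = -1652325 + 67046 = -1585279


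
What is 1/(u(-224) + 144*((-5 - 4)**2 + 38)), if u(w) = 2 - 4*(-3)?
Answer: 1/17150 ≈ 5.8309e-5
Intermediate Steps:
u(w) = 14 (u(w) = 2 + 12 = 14)
1/(u(-224) + 144*((-5 - 4)**2 + 38)) = 1/(14 + 144*((-5 - 4)**2 + 38)) = 1/(14 + 144*((-9)**2 + 38)) = 1/(14 + 144*(81 + 38)) = 1/(14 + 144*119) = 1/(14 + 17136) = 1/17150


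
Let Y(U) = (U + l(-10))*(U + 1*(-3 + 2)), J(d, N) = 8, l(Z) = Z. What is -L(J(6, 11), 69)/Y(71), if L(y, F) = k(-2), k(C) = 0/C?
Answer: 0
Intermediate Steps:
k(C) = 0
Y(U) = (-1 + U)*(-10 + U) (Y(U) = (U - 10)*(U + 1*(-3 + 2)) = (-10 + U)*(U + 1*(-1)) = (-10 + U)*(U - 1) = (-10 + U)*(-1 + U) = (-1 + U)*(-10 + U))
L(y, F) = 0
-L(J(6, 11), 69)/Y(71) = -0/(10 + 71**2 - 11*71) = -0/(10 + 5041 - 781) = -0/4270 = -1*0 = 0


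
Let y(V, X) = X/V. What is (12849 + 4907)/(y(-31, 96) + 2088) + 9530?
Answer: 154123349/16158 ≈ 9538.5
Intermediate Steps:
(12849 + 4907)/(y(-31, 96) + 2088) + 9530 = (12849 + 4907)/(96/(-31) + 2088) + 9530 = 17756/(96*(-1/31) + 2088) + 9530 = 17756/(-96/31 + 2088) + 9530 = 17756/(64632/31) + 9530 = 17756*(31/64632) + 9530 = 137609/16158 + 9530 = 154123349/16158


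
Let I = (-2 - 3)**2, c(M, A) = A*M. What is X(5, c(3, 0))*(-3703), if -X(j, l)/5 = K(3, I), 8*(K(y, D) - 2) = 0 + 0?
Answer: 37030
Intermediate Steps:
I = 25 (I = (-5)**2 = 25)
K(y, D) = 2 (K(y, D) = 2 + (0 + 0)/8 = 2 + (1/8)*0 = 2 + 0 = 2)
X(j, l) = -10 (X(j, l) = -5*2 = -10)
X(5, c(3, 0))*(-3703) = -10*(-3703) = 37030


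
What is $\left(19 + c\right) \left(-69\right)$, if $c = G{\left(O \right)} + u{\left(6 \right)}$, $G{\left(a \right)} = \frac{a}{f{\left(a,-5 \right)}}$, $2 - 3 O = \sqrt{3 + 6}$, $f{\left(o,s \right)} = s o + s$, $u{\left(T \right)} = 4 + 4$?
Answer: $- \frac{18699}{10} \approx -1869.9$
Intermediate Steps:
$u{\left(T \right)} = 8$
$f{\left(o,s \right)} = s + o s$ ($f{\left(o,s \right)} = o s + s = s + o s$)
$O = - \frac{1}{3}$ ($O = \frac{2}{3} - \frac{\sqrt{3 + 6}}{3} = \frac{2}{3} - \frac{\sqrt{9}}{3} = \frac{2}{3} - 1 = - \frac{1}{3} \approx -0.33333$)
$G{\left(a \right)} = \frac{a}{-5 - 5 a}$ ($G{\left(a \right)} = \frac{a}{\left(-5\right) \left(1 + a\right)} = \frac{a}{-5 - 5 a}$)
$c = \frac{81}{10}$ ($c = \frac{1}{5} \left(- \frac{1}{3}\right) \frac{1}{-1 - - \frac{1}{3}} + 8 = \frac{1}{5} \left(- \frac{1}{3}\right) \frac{1}{-1 + \frac{1}{3}} + 8 = \frac{1}{5} \left(- \frac{1}{3}\right) \frac{1}{- \frac{2}{3}} + 8 = \frac{1}{5} \left(- \frac{1}{3}\right) \left(- \frac{3}{2}\right) + 8 = \frac{1}{10} + 8 = \frac{81}{10} \approx 8.1$)
$\left(19 + c\right) \left(-69\right) = \left(19 + \frac{81}{10}\right) \left(-69\right) = \frac{271}{10} \left(-69\right) = - \frac{18699}{10}$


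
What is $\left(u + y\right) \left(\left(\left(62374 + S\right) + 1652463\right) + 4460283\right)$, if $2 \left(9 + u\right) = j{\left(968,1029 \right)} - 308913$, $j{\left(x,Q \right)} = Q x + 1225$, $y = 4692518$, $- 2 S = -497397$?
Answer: $\frac{64709706125537}{2} \approx 3.2355 \cdot 10^{13}$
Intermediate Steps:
$S = \frac{497397}{2}$ ($S = \left(- \frac{1}{2}\right) \left(-497397\right) = \frac{497397}{2} \approx 2.487 \cdot 10^{5}$)
$j{\left(x,Q \right)} = 1225 + Q x$
$u = 344183$ ($u = -9 + \frac{\left(1225 + 1029 \cdot 968\right) - 308913}{2} = -9 + \frac{\left(1225 + 996072\right) - 308913}{2} = -9 + \frac{997297 - 308913}{2} = -9 + \frac{1}{2} \cdot 688384 = -9 + 344192 = 344183$)
$\left(u + y\right) \left(\left(\left(62374 + S\right) + 1652463\right) + 4460283\right) = \left(344183 + 4692518\right) \left(\left(\left(62374 + \frac{497397}{2}\right) + 1652463\right) + 4460283\right) = 5036701 \left(\left(\frac{622145}{2} + 1652463\right) + 4460283\right) = 5036701 \left(\frac{3927071}{2} + 4460283\right) = 5036701 \cdot \frac{12847637}{2} = \frac{64709706125537}{2}$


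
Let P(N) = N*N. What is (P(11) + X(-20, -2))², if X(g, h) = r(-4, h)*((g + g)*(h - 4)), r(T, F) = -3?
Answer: 358801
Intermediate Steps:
X(g, h) = -6*g*(-4 + h) (X(g, h) = -3*(g + g)*(h - 4) = -3*2*g*(-4 + h) = -6*g*(-4 + h))
P(N) = N²
(P(11) + X(-20, -2))² = (11² + 6*(-20)*(4 - 1*(-2)))² = (121 + 6*(-20)*(4 + 2))² = (121 + 6*(-20)*6)² = (121 - 720)² = (-599)² = 358801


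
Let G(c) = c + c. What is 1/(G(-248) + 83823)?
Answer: 1/83327 ≈ 1.2001e-5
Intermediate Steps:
G(c) = 2*c
1/(G(-248) + 83823) = 1/(2*(-248) + 83823) = 1/(-496 + 83823) = 1/83327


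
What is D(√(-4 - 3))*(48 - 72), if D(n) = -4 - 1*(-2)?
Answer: 48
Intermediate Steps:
D(n) = -2 (D(n) = -4 + 2 = -2)
D(√(-4 - 3))*(48 - 72) = -2*(48 - 72) = -2*(-24) = 48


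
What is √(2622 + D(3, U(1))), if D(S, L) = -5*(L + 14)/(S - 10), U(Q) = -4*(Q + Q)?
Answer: 4*√8043/7 ≈ 51.247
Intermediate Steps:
U(Q) = -8*Q
D(S, L) = -5*(14 + L)/(-10 + S)
√(2622 + D(3, U(1))) = √(2622 + 5*(-14 - (-8))/(-10 + 3)) = √(2622 + 5*(-14 - 1*(-8))/(-7)) = √(2622 + 5*(-⅐)*(-14 + 8)) = √(2622 + 5*(-⅐)*(-6)) = √(2622 + 30/7) = √(18384/7) = 4*√8043/7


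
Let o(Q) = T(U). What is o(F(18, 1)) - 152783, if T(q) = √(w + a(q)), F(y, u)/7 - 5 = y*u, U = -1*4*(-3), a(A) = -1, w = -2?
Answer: -152783 + I*√3 ≈ -1.5278e+5 + 1.732*I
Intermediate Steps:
U = 12 (U = -4*(-3) = 12)
F(y, u) = 35 + 7*u*y (F(y, u) = 35 + 7*(y*u) = 35 + 7*(u*y) = 35 + 7*u*y)
T(q) = I*√3 (T(q) = √(-2 - 1) = √(-3) = I*√3)
o(Q) = I*√3
o(F(18, 1)) - 152783 = I*√3 - 152783 = -152783 + I*√3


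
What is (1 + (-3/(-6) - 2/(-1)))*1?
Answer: 7/2 ≈ 3.5000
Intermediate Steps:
(1 + (-3/(-6) - 2/(-1)))*1 = (1 + (-3*(-1/6) - 2*(-1)))*1 = (1 + (1/2 + 2))*1 = (1 + 5/2)*1 = (7/2)*1 = 7/2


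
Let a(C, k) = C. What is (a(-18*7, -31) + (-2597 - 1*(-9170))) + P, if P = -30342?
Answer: -23895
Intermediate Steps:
(a(-18*7, -31) + (-2597 - 1*(-9170))) + P = (-18*7 + (-2597 - 1*(-9170))) - 30342 = (-126 + (-2597 + 9170)) - 30342 = (-126 + 6573) - 30342 = 6447 - 30342 = -23895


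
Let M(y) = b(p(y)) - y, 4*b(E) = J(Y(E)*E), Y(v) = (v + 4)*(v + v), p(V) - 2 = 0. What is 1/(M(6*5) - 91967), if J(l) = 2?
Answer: -2/183993 ≈ -1.0870e-5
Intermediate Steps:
p(V) = 2 (p(V) = 2 + 0 = 2)
Y(v) = 2*v*(4 + v) (Y(v) = (4 + v)*(2*v) = 2*v*(4 + v))
b(E) = ½ (b(E) = (¼)*2 = ½)
M(y) = ½ - y
1/(M(6*5) - 91967) = 1/((½ - 6*5) - 91967) = 1/((½ - 1*30) - 91967) = 1/((½ - 30) - 91967) = 1/(-59/2 - 91967) = 1/(-183993/2) = -2/183993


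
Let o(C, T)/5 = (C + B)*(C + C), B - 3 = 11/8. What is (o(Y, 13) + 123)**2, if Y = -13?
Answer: 24770529/16 ≈ 1.5482e+6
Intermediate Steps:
B = 35/8 (B = 3 + 11/8 = 35/8 ≈ 4.3750)
o(C, T) = 10*C*(35/8 + C) (o(C, T) = 5*((C + 35/8)*(C + C)) = 5*((35/8 + C)*(2*C)) = 5*(2*C*(35/8 + C)) = 10*C*(35/8 + C))
(o(Y, 13) + 123)**2 = ((5/4)*(-13)*(35 + 8*(-13)) + 123)**2 = ((5/4)*(-13)*(35 - 104) + 123)**2 = ((5/4)*(-13)*(-69) + 123)**2 = (4485/4 + 123)**2 = (4977/4)**2 = 24770529/16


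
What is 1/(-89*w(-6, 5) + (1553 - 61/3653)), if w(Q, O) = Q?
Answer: 3653/7623750 ≈ 0.00047916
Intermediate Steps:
1/(-89*w(-6, 5) + (1553 - 61/3653)) = 1/(-89*(-6) + (1553 - 61/3653)) = 1/(534 + (1553 - 61*1/3653)) = 1/(534 + (1553 - 61/3653)) = 1/(534 + 5673048/3653) = 1/(7623750/3653) = 3653/7623750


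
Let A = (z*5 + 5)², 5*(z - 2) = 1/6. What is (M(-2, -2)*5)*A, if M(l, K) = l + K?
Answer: -41405/9 ≈ -4600.6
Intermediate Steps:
z = 61/30 (z = 2 + (⅕)/6 = 2 + (⅕)*(⅙) = 2 + 1/30 = 61/30 ≈ 2.0333)
M(l, K) = K + l
A = 8281/36 (A = ((61/30)*5 + 5)² = (61/6 + 5)² = (91/6)² = 8281/36 ≈ 230.03)
(M(-2, -2)*5)*A = ((-2 - 2)*5)*(8281/36) = -4*5*(8281/36) = -20*8281/36 = -41405/9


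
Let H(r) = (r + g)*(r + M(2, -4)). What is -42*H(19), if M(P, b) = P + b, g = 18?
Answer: -26418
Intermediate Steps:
H(r) = (-2 + r)*(18 + r) (H(r) = (r + 18)*(r + (2 - 4)) = (18 + r)*(r - 2) = (18 + r)*(-2 + r) = (-2 + r)*(18 + r))
-42*H(19) = -42*(-36 + 19² + 16*19) = -42*(-36 + 361 + 304) = -42*629 = -26418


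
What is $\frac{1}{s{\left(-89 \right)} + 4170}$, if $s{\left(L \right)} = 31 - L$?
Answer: $\frac{1}{4290} \approx 0.0002331$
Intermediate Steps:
$\frac{1}{s{\left(-89 \right)} + 4170} = \frac{1}{\left(31 - -89\right) + 4170} = \frac{1}{\left(31 + 89\right) + 4170} = \frac{1}{120 + 4170} = \frac{1}{4290}$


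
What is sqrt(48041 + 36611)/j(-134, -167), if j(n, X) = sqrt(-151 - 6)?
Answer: -2*I*sqrt(3322591)/157 ≈ -23.22*I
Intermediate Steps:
j(n, X) = I*sqrt(157) (j(n, X) = sqrt(-157) = I*sqrt(157))
sqrt(48041 + 36611)/j(-134, -167) = sqrt(48041 + 36611)/((I*sqrt(157))) = sqrt(84652)*(-I*sqrt(157)/157) = (2*sqrt(21163))*(-I*sqrt(157)/157) = -2*I*sqrt(3322591)/157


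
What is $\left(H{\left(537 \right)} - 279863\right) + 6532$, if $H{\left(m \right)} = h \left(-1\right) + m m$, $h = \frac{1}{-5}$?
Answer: $\frac{75191}{5} \approx 15038.0$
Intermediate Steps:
$h = - \frac{1}{5} \approx -0.2$
$H{\left(m \right)} = \frac{1}{5} + m^{2}$ ($H{\left(m \right)} = \left(- \frac{1}{5}\right) \left(-1\right) + m m = \frac{1}{5} + m^{2}$)
$\left(H{\left(537 \right)} - 279863\right) + 6532 = \left(\left(\frac{1}{5} + 537^{2}\right) - 279863\right) + 6532 = \left(\left(\frac{1}{5} + 288369\right) - 279863\right) + 6532 = \left(\frac{1441846}{5} - 279863\right) + 6532 = \frac{42531}{5} + 6532 = \frac{75191}{5}$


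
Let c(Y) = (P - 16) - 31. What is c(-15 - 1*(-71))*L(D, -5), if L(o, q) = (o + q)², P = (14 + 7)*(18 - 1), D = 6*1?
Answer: 310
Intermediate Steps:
D = 6
P = 357 (P = 21*17 = 357)
c(Y) = 310 (c(Y) = (357 - 16) - 31 = 341 - 31 = 310)
c(-15 - 1*(-71))*L(D, -5) = 310*(6 - 5)² = 310*1² = 310*1 = 310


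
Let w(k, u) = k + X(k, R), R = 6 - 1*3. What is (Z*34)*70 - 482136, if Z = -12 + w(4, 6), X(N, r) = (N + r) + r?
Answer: -477376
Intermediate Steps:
R = 3 (R = 6 - 3 = 3)
X(N, r) = N + 2*r
w(k, u) = 6 + 2*k (w(k, u) = k + (k + 2*3) = k + (k + 6) = k + (6 + k) = 6 + 2*k)
Z = 2 (Z = -12 + (6 + 2*4) = -12 + (6 + 8) = -12 + 14 = 2)
(Z*34)*70 - 482136 = (2*34)*70 - 482136 = 68*70 - 482136 = 4760 - 482136 = -477376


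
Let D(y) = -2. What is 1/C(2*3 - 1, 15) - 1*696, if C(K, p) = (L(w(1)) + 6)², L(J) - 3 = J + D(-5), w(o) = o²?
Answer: -44543/64 ≈ -695.98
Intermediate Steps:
L(J) = 1 + J (L(J) = 3 + (J - 2) = 3 + (-2 + J) = 1 + J)
C(K, p) = 64 (C(K, p) = ((1 + 1²) + 6)² = ((1 + 1) + 6)² = (2 + 6)² = 8² = 64)
1/C(2*3 - 1, 15) - 1*696 = 1/64 - 1*696 = 1/64 - 696 = -44543/64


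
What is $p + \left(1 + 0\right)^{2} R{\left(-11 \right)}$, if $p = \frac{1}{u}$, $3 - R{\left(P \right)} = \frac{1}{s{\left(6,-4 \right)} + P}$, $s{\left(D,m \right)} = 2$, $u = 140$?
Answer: $\frac{3929}{1260} \approx 3.1183$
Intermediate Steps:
$R{\left(P \right)} = 3 - \frac{1}{2 + P}$
$p = \frac{1}{140} \approx 0.0071429$
$p + \left(1 + 0\right)^{2} R{\left(-11 \right)} = \frac{1}{140} + \left(1 + 0\right)^{2} \frac{5 + 3 \left(-11\right)}{2 - 11} = \frac{1}{140} + 1^{2} \frac{5 - 33}{-9} = \frac{1}{140} + 1 \left(\left(- \frac{1}{9}\right) \left(-28\right)\right) = \frac{1}{140} + 1 \cdot \frac{28}{9} = \frac{1}{140} + \frac{28}{9} = \frac{3929}{1260}$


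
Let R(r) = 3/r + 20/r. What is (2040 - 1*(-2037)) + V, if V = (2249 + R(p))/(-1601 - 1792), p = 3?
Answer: 41493013/10179 ≈ 4076.3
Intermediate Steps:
R(r) = 23/r
V = -6770/10179 (V = (2249 + 23/3)/(-1601 - 1792) = (2249 + 23*(1/3))/(-3393) = (2249 + 23/3)*(-1/3393) = (6770/3)*(-1/3393) = -6770/10179 ≈ -0.66509)
(2040 - 1*(-2037)) + V = (2040 - 1*(-2037)) - 6770/10179 = (2040 + 2037) - 6770/10179 = 4077 - 6770/10179 = 41493013/10179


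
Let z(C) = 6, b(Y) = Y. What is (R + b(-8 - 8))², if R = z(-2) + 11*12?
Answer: 14884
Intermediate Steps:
R = 138 (R = 6 + 11*12 = 6 + 132 = 138)
(R + b(-8 - 8))² = (138 + (-8 - 8))² = (138 - 16)² = 122² = 14884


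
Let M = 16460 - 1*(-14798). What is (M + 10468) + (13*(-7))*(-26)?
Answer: 44092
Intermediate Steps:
M = 31258 (M = 16460 + 14798 = 31258)
(M + 10468) + (13*(-7))*(-26) = (31258 + 10468) + (13*(-7))*(-26) = 41726 - 91*(-26) = 41726 + 2366 = 44092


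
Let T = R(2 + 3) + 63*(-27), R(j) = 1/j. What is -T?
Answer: 8504/5 ≈ 1700.8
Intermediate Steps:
R(j) = 1/j
T = -8504/5 (T = 1/(2 + 3) + 63*(-27) = 1/5 - 1701 = ⅕ - 1701 = -8504/5 ≈ -1700.8)
-T = -1*(-8504/5) = 8504/5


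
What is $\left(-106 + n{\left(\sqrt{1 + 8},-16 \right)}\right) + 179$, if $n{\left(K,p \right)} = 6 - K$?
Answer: $76$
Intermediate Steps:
$\left(-106 + n{\left(\sqrt{1 + 8},-16 \right)}\right) + 179 = \left(-106 + \left(6 - \sqrt{1 + 8}\right)\right) + 179 = \left(-106 + \left(6 - \sqrt{9}\right)\right) + 179 = \left(-106 + \left(6 - 3\right)\right) + 179 = \left(-106 + 3\right) + 179 = -103 + 179 = 76$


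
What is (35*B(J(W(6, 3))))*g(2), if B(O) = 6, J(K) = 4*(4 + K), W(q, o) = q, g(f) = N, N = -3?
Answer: -630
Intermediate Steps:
g(f) = -3
J(K) = 16 + 4*K
(35*B(J(W(6, 3))))*g(2) = (35*6)*(-3) = 210*(-3) = -630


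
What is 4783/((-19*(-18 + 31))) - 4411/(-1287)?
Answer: -35428/2223 ≈ -15.937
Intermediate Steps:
4783/((-19*(-18 + 31))) - 4411/(-1287) = 4783/((-19*13)) - 4411*(-1/1287) = 4783/(-247) + 401/117 = 4783*(-1/247) + 401/117 = -4783/247 + 401/117 = -35428/2223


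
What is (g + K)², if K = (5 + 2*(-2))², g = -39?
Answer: 1444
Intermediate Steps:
K = 1 (K = (5 - 4)² = 1² = 1)
(g + K)² = (-39 + 1)² = (-38)² = 1444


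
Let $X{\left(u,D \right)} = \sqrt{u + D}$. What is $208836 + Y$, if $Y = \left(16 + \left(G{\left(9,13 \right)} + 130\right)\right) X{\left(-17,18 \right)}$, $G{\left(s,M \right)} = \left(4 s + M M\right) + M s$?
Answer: $209304$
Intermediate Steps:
$G{\left(s,M \right)} = M^{2} + 4 s + M s$ ($G{\left(s,M \right)} = \left(4 s + M^{2}\right) + M s = \left(M^{2} + 4 s\right) + M s = M^{2} + 4 s + M s$)
$X{\left(u,D \right)} = \sqrt{D + u}$
$Y = 468$ ($Y = \left(16 + \left(\left(13^{2} + 4 \cdot 9 + 13 \cdot 9\right) + 130\right)\right) \sqrt{18 - 17} = \left(16 + \left(\left(169 + 36 + 117\right) + 130\right)\right) \sqrt{1} = \left(16 + \left(322 + 130\right)\right) 1 = \left(16 + 452\right) 1 = 468 \cdot 1 = 468$)
$208836 + Y = 208836 + 468 = 209304$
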